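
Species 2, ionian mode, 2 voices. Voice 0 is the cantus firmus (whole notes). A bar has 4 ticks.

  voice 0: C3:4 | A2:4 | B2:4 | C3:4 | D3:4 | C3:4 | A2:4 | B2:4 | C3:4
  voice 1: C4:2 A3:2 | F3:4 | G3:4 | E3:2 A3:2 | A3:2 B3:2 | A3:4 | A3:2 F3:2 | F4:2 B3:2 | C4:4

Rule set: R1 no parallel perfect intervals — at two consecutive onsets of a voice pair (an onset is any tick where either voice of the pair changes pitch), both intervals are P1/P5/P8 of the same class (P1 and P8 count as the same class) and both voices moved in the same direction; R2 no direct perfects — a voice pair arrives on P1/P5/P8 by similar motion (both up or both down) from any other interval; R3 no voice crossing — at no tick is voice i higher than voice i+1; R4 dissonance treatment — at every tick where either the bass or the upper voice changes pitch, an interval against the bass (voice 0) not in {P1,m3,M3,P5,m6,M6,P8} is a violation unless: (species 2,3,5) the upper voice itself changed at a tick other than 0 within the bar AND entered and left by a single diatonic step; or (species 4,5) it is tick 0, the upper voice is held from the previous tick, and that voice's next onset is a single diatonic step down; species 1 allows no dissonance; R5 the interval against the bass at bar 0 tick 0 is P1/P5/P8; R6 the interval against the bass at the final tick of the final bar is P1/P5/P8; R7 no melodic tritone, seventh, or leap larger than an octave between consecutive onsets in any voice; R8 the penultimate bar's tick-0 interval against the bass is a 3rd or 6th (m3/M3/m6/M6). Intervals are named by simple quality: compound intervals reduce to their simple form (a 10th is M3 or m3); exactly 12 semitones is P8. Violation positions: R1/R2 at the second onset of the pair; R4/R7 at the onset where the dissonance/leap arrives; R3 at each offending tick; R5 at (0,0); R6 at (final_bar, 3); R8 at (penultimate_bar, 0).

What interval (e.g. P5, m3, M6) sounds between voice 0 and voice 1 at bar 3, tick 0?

M3

voice 0=C3 voice 1=E3 -> M3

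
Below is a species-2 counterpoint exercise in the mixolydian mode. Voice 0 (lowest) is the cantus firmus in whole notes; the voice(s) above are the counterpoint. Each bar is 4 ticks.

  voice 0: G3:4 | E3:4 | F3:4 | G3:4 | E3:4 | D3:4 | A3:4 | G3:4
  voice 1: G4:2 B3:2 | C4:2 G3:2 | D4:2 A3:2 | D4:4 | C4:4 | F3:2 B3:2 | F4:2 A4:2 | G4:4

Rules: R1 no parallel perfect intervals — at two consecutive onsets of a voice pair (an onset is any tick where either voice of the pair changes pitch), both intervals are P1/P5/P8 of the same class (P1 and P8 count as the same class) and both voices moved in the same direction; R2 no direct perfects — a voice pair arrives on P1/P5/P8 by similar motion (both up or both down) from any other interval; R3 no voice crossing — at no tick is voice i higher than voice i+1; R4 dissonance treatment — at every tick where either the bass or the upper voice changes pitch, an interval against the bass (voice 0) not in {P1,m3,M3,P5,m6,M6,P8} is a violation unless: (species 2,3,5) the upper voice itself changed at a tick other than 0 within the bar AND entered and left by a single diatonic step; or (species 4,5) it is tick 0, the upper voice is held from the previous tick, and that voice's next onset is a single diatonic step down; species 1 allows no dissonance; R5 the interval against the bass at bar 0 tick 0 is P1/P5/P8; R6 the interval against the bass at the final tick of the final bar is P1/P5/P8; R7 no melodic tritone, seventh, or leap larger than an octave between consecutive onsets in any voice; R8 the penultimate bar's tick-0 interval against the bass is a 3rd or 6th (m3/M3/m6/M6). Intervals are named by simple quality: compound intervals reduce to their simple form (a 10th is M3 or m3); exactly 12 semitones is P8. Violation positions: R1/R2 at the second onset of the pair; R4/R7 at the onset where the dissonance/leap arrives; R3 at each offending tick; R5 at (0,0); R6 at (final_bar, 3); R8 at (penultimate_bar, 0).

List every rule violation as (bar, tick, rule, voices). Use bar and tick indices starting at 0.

(3, 0, R2, (0, 1))
(5, 2, R7, (1,))
(6, 0, R7, (1,))
(7, 0, R1, (0, 1))

bar 0: v0=G3 v1=G4 downbeat P8
bar 1: v0=E3 v1=C4 downbeat m6
bar 2: v0=F3 v1=D4 downbeat M6
bar 3: v0=G3 v1=D4 downbeat P5
bar 4: v0=E3 v1=C4 downbeat m6
bar 5: v0=D3 v1=F3 downbeat m3
bar 6: v0=A3 v1=F4 downbeat m6
bar 7: v0=G3 v1=G4 downbeat P8
  -> R2 @ bar 3 tick 0 v(0, 1): F3/A3 M3 -> G3/D4 P5 similar
  -> R7 @ bar 5 tick 2 v(1,): F3->B3 leap 6st
  -> R7 @ bar 6 tick 0 v(1,): B3->F4 leap 6st
  -> R1 @ bar 7 tick 0 v(0, 1): A3/A4 P8 -> G3/G4 P8 similar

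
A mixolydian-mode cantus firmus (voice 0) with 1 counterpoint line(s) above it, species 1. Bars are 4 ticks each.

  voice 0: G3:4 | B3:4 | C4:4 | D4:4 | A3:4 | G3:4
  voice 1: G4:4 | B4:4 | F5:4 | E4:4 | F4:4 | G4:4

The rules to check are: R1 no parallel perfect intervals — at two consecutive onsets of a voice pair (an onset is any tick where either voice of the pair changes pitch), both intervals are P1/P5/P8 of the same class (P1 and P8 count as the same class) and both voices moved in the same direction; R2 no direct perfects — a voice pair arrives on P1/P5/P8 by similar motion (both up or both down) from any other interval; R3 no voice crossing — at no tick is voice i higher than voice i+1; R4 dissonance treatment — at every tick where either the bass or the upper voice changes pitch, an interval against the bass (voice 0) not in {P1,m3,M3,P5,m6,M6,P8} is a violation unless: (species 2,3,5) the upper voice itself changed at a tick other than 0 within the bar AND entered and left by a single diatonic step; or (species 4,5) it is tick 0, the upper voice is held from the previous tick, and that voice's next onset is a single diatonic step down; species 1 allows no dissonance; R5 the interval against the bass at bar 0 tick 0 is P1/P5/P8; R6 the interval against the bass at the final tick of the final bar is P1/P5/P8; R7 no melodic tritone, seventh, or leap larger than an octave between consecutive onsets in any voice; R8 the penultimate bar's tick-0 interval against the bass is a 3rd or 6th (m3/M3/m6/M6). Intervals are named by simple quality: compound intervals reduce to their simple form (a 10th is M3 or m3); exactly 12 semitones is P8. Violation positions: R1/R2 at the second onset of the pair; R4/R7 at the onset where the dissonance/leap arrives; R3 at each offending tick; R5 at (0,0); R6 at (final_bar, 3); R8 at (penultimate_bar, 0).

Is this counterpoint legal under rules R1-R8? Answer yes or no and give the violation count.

bar 0: v0=G3 v1=G4 (P8)
bar 1: v0=B3 v1=B4 (P8)
bar 2: v0=C4 v1=F5 (P4)
bar 3: v0=D4 v1=E4 (M2)
bar 4: v0=A3 v1=F4 (m6)
bar 5: v0=G3 v1=G4 (P8)
  R1 @ bar1.0: G3/G4 P8 -> B3/B4 P8 similar
  R4 @ bar2.0: C4/F5 P4 untreated
  R7 @ bar2.0: B4->F5 leap 6st
  R4 @ bar3.0: D4/E4 M2 untreated
  R7 @ bar3.0: F5->E4 leap 13st

No (5 violations)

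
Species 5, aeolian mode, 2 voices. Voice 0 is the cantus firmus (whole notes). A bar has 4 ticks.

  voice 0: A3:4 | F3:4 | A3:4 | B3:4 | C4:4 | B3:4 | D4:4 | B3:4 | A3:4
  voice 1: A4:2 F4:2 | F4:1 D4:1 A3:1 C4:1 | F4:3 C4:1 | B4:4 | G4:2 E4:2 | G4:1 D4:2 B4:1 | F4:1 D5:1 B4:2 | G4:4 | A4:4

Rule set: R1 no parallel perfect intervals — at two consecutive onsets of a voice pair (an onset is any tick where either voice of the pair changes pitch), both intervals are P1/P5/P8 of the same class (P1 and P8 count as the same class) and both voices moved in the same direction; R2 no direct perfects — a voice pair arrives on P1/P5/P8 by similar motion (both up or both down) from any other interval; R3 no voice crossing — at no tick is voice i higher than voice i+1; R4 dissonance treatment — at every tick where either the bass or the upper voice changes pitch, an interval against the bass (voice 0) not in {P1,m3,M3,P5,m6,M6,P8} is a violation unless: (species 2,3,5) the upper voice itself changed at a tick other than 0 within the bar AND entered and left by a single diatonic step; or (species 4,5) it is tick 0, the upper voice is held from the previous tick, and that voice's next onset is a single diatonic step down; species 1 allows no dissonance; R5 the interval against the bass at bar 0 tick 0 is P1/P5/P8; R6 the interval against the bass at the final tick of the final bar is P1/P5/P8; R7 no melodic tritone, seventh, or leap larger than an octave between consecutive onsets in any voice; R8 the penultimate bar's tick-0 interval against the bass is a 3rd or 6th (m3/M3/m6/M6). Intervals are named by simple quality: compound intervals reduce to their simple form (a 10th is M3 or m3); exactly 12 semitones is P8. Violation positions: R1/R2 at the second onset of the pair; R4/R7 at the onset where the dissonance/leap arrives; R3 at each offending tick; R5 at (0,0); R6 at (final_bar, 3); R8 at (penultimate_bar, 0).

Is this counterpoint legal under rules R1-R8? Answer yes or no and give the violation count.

No (3 violations)

bar 0: v0=A3 v1=A4 (P8)
bar 1: v0=F3 v1=F4 (P8)
bar 2: v0=A3 v1=F4 (m6)
bar 3: v0=B3 v1=B4 (P8)
bar 4: v0=C4 v1=G4 (P5)
bar 5: v0=B3 v1=G4 (m6)
bar 6: v0=D4 v1=F4 (m3)
bar 7: v0=B3 v1=G4 (m6)
bar 8: v0=A3 v1=A4 (P8)
  R2 @ bar3.0: A3/C4 m3 -> B3/B4 P8 similar
  R7 @ bar3.0: C4->B4 leap 11st
  R7 @ bar6.0: B4->F4 leap 6st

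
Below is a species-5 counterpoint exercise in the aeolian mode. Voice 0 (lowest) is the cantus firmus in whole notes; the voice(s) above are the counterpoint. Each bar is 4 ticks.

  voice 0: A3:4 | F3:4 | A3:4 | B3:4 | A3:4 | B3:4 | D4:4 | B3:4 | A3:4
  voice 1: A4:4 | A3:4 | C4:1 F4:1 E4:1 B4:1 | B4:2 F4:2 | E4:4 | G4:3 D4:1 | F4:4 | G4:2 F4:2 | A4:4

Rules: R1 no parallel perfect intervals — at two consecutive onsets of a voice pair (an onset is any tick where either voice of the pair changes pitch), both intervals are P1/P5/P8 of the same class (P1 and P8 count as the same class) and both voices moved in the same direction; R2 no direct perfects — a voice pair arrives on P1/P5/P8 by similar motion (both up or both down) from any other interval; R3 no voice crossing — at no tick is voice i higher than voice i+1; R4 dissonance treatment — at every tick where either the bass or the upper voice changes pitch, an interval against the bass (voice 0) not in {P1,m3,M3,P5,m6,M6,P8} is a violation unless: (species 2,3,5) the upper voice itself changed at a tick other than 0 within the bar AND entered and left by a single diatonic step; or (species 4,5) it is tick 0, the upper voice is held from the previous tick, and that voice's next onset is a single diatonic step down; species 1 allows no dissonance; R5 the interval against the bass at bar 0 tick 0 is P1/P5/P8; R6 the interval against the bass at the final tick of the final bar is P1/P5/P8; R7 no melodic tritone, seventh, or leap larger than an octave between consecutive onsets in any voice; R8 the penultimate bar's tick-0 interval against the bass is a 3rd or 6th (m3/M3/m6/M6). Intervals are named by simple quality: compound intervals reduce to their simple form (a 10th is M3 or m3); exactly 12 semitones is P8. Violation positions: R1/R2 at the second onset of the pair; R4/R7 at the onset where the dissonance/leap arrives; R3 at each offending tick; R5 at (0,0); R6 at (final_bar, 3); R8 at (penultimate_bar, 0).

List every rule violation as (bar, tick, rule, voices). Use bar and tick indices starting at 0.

bar 0: v0=A3 v1=A4 downbeat P8
bar 1: v0=F3 v1=A3 downbeat M3
bar 2: v0=A3 v1=C4 downbeat m3
bar 3: v0=B3 v1=B4 downbeat P8
bar 4: v0=A3 v1=E4 downbeat P5
bar 5: v0=B3 v1=G4 downbeat m6
bar 6: v0=D4 v1=F4 downbeat m3
bar 7: v0=B3 v1=G4 downbeat m6
bar 8: v0=A3 v1=A4 downbeat P8
  -> R4 @ bar 2 tick 3 v(0, 1): A3/B4 M2 untreated
  -> R4 @ bar 3 tick 2 v(0, 1): B3/F4 TT untreated
  -> R7 @ bar 3 tick 2 v(1,): B4->F4 leap 6st
  -> R2 @ bar 4 tick 0 v(0, 1): B3/F4 TT -> A3/E4 P5 similar
  -> R4 @ bar 7 tick 2 v(0, 1): B3/F4 TT untreated

(2, 3, R4, (0, 1))
(3, 2, R4, (0, 1))
(3, 2, R7, (1,))
(4, 0, R2, (0, 1))
(7, 2, R4, (0, 1))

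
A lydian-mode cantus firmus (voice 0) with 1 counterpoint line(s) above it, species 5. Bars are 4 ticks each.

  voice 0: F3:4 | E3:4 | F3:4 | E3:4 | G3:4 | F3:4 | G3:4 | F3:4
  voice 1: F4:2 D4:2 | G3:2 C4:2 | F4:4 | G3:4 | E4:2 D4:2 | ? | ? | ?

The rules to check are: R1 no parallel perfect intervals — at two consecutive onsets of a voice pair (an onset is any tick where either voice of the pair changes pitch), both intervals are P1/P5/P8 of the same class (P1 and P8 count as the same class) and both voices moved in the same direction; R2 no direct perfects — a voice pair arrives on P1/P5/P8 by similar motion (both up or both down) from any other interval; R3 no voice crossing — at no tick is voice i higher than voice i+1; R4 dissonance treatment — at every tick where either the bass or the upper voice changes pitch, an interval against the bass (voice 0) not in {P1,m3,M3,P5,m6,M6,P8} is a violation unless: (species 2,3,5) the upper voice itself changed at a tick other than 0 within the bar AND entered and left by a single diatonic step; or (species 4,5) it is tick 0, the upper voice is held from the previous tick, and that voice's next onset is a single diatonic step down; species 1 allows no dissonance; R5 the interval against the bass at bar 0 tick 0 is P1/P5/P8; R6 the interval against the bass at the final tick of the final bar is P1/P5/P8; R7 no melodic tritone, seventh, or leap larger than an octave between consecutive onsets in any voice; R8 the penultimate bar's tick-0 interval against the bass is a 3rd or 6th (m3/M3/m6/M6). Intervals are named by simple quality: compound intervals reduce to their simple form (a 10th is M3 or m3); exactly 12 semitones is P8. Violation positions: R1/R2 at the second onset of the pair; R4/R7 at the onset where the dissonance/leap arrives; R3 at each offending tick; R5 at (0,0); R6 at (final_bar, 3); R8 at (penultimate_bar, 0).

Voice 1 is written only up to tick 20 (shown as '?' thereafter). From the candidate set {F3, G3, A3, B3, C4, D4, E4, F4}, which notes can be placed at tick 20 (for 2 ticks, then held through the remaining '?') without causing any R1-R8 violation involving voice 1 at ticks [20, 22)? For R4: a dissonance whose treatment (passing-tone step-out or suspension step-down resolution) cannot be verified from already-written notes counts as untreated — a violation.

F3: violates R2
G3: violates R4
A3: legal
B3: violates R4
C4: violates R1
D4: legal
E4: violates R4
F4: legal

{A3, D4, F4}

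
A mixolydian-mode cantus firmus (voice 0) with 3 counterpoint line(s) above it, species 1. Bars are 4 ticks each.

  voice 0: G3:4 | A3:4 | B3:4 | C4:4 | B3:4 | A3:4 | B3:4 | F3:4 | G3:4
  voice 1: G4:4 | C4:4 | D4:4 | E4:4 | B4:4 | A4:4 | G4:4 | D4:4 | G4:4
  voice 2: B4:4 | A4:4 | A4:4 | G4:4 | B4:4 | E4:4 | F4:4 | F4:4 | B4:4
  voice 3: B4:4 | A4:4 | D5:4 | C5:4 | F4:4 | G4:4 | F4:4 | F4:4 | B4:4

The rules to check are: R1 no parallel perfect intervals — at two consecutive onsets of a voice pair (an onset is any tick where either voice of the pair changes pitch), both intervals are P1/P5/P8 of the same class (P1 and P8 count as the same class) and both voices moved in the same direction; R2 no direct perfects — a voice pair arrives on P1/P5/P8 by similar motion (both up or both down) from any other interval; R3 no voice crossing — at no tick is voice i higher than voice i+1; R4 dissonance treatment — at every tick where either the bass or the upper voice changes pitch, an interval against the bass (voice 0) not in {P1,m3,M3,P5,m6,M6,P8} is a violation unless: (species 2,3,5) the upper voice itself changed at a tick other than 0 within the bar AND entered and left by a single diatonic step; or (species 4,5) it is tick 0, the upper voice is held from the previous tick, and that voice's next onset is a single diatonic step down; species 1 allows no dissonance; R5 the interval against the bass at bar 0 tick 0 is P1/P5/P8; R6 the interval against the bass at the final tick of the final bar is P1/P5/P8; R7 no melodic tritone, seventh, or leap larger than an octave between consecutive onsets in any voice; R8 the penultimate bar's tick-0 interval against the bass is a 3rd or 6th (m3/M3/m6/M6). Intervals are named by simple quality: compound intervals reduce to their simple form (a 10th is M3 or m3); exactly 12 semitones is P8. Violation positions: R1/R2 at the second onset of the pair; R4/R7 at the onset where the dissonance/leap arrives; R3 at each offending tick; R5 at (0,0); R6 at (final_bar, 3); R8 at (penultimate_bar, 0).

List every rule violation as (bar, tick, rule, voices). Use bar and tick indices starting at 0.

(0, 0, R5, (0, 2))
(0, 0, R5, (0, 3))
(1, 0, R1, (2, 3))
(2, 0, R2, (1, 3))
(2, 0, R4, (0, 2))
(4, 0, R2, (1, 2))
(4, 0, R3, (2, 3))
(4, 0, R4, (0, 3))
(4, 1, R3, (2, 3))
(4, 2, R3, (2, 3))
(4, 3, R3, (2, 3))
(5, 0, R1, (0, 1))
(5, 0, R2, (0, 2))
(5, 0, R3, (1, 2))
(5, 0, R4, (0, 3))
(5, 1, R3, (1, 2))
(5, 2, R3, (1, 2))
(5, 3, R3, (1, 2))
(6, 0, R3, (1, 2))
(6, 0, R4, (0, 2))
(6, 0, R4, (0, 3))
(6, 1, R3, (1, 2))
(6, 2, R3, (1, 2))
(6, 3, R3, (1, 2))
(7, 0, R7, (0,))
(7, 0, R8, (0, 2))
(7, 0, R8, (0, 3))
(8, 0, R1, (2, 3))
(8, 0, R2, (0, 1))
(8, 0, R7, (2,))
(8, 0, R7, (3,))
(8, 3, R6, (0, 2))
(8, 3, R6, (0, 3))

bar 0: v0=G3 v1=G4 v2=B4 v3=B4 downbeat M3
bar 1: v0=A3 v1=C4 v2=A4 v3=A4 downbeat P8
bar 2: v0=B3 v1=D4 v2=A4 v3=D5 downbeat m3
bar 3: v0=C4 v1=E4 v2=G4 v3=C5 downbeat P8
bar 4: v0=B3 v1=B4 v2=B4 v3=F4 downbeat TT
bar 5: v0=A3 v1=A4 v2=E4 v3=G4 downbeat m7
bar 6: v0=B3 v1=G4 v2=F4 v3=F4 downbeat TT
bar 7: v0=F3 v1=D4 v2=F4 v3=F4 downbeat P8
bar 8: v0=G3 v1=G4 v2=B4 v3=B4 downbeat M3
  -> R5 @ bar 0 tick 0 v(0, 2): opens on M3
  -> R5 @ bar 0 tick 0 v(0, 3): opens on M3
  -> R1 @ bar 1 tick 0 v(2, 3): B4/B4 P1 -> A4/A4 P1 similar
  -> R2 @ bar 2 tick 0 v(1, 3): C4/A4 M6 -> D4/D5 P8 similar
  -> R4 @ bar 2 tick 0 v(0, 2): B3/A4 m7 untreated
  -> R2 @ bar 4 tick 0 v(1, 2): E4/G4 m3 -> B4/B4 P1 similar
  -> R3 @ bar 4 tick 0 v(2, 3): B4 above F4
  -> R4 @ bar 4 tick 0 v(0, 3): B3/F4 TT untreated
  -> R3 @ bar 4 tick 1 v(2, 3): B4 above F4
  -> R3 @ bar 4 tick 2 v(2, 3): B4 above F4
  -> R3 @ bar 4 tick 3 v(2, 3): B4 above F4
  -> R1 @ bar 5 tick 0 v(0, 1): B3/B4 P8 -> A3/A4 P8 similar
  -> R2 @ bar 5 tick 0 v(0, 2): B3/B4 P8 -> A3/E4 P5 similar
  -> R3 @ bar 5 tick 0 v(1, 2): A4 above E4
  -> R4 @ bar 5 tick 0 v(0, 3): A3/G4 m7 untreated
  -> R3 @ bar 5 tick 1 v(1, 2): A4 above E4
  -> R3 @ bar 5 tick 2 v(1, 2): A4 above E4
  -> R3 @ bar 5 tick 3 v(1, 2): A4 above E4
  -> R3 @ bar 6 tick 0 v(1, 2): G4 above F4
  -> R4 @ bar 6 tick 0 v(0, 2): B3/F4 TT untreated
  -> R4 @ bar 6 tick 0 v(0, 3): B3/F4 TT untreated
  -> R3 @ bar 6 tick 1 v(1, 2): G4 above F4
  -> R3 @ bar 6 tick 2 v(1, 2): G4 above F4
  -> R3 @ bar 6 tick 3 v(1, 2): G4 above F4
  -> R7 @ bar 7 tick 0 v(0,): B3->F3 leap 6st
  -> R8 @ bar 7 tick 0 v(0, 2): penult P8 not 3rd/6th
  -> R8 @ bar 7 tick 0 v(0, 3): penult P8 not 3rd/6th
  -> R1 @ bar 8 tick 0 v(2, 3): F4/F4 P1 -> B4/B4 P1 similar
  -> R2 @ bar 8 tick 0 v(0, 1): F3/D4 M6 -> G3/G4 P8 similar
  -> R7 @ bar 8 tick 0 v(2,): F4->B4 leap 6st
  -> R7 @ bar 8 tick 0 v(3,): F4->B4 leap 6st
  -> R6 @ bar 8 tick 3 v(0, 2): closes on M3
  -> R6 @ bar 8 tick 3 v(0, 3): closes on M3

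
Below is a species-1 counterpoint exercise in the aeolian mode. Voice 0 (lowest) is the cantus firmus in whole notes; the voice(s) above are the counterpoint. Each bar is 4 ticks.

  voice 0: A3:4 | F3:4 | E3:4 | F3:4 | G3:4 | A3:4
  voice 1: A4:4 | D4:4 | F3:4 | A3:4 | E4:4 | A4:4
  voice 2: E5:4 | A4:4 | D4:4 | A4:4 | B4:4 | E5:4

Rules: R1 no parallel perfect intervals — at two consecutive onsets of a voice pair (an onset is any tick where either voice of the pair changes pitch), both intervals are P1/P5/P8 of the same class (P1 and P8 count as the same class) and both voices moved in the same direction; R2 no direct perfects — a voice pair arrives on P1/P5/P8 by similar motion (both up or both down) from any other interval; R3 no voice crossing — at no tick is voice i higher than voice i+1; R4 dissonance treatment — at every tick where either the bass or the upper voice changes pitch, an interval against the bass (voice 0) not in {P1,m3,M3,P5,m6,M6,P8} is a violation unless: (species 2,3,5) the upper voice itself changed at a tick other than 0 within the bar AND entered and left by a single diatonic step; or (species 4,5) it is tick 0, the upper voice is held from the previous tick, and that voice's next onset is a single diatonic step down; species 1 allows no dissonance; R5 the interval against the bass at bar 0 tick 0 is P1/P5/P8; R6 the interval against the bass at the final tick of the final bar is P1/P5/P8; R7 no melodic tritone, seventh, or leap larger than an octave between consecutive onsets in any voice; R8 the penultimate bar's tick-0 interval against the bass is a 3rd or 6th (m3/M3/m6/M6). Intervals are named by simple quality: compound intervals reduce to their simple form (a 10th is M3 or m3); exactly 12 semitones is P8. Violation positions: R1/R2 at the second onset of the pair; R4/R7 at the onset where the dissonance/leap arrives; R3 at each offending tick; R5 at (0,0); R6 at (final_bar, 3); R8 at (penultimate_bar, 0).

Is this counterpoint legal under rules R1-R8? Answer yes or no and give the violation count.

bar 0: v0=A3 v1=A4 v2=E5 (P5)
bar 1: v0=F3 v1=D4 v2=A4 (M3)
bar 2: v0=E3 v1=F3 v2=D4 (m7)
bar 3: v0=F3 v1=A3 v2=A4 (M3)
bar 4: v0=G3 v1=E4 v2=B4 (M3)
bar 5: v0=A3 v1=A4 v2=E5 (P5)
  R1 @ bar1.0: A4/E5 P5 -> D4/A4 P5 similar
  R4 @ bar2.0: E3/F3 m2 untreated
  R4 @ bar2.0: E3/D4 m7 untreated
  R2 @ bar3.0: F3/D4 M6 -> A3/A4 P8 similar
  R2 @ bar4.0: A3/A4 P8 -> E4/B4 P5 similar
  R1 @ bar5.0: E4/B4 P5 -> A4/E5 P5 similar
  R2 @ bar5.0: G3/E4 M6 -> A3/A4 P8 similar
  R2 @ bar5.0: G3/B4 M3 -> A3/E5 P5 similar

No (8 violations)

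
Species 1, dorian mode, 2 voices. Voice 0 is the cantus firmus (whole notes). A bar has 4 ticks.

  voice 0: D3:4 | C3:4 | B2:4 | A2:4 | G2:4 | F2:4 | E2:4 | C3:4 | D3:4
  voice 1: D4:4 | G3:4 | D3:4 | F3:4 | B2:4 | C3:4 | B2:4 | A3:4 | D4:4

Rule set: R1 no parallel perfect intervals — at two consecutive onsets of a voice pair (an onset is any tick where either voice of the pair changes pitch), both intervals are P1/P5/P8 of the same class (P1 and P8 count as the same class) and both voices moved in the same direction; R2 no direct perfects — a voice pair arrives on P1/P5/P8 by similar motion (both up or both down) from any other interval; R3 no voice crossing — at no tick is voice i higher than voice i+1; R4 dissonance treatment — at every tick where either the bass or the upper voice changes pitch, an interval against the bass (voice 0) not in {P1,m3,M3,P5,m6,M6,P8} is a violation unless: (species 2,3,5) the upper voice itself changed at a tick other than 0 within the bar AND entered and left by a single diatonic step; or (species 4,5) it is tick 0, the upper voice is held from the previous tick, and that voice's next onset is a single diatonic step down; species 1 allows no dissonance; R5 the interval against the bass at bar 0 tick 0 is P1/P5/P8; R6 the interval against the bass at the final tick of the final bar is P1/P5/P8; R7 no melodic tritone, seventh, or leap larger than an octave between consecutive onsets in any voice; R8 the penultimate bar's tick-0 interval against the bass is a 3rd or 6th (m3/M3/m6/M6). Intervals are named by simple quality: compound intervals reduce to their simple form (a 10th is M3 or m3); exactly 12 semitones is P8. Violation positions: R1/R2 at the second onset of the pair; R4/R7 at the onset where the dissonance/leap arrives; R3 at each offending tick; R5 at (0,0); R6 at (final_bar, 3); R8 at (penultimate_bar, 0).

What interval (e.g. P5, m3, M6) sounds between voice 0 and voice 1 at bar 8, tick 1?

voice 0=D3 voice 1=D4 -> P8

P8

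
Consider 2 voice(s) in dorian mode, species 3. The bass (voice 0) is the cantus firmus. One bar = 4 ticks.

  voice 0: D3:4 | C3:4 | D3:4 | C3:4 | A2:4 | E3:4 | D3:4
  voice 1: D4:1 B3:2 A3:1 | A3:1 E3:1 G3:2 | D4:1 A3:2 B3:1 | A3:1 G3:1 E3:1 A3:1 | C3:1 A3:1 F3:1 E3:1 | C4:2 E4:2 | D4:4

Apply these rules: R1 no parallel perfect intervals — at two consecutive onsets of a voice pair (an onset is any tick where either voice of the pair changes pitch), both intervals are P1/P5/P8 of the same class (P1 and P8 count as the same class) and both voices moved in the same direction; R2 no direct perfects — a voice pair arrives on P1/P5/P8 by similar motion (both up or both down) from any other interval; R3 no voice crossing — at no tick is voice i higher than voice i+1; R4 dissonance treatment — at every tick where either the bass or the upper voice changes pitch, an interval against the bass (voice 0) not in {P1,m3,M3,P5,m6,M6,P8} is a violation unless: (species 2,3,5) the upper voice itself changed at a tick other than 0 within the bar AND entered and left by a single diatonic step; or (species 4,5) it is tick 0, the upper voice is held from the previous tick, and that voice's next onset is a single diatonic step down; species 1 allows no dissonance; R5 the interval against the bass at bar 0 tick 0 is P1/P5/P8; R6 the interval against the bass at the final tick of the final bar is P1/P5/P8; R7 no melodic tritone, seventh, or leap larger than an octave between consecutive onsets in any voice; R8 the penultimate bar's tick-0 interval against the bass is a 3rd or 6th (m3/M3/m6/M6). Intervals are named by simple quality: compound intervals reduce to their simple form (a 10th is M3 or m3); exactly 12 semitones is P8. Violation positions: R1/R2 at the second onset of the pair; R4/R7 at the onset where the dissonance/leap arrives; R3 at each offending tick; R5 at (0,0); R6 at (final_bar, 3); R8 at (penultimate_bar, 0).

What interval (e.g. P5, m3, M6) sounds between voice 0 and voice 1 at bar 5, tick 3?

P8

voice 0=E3 voice 1=E4 -> P8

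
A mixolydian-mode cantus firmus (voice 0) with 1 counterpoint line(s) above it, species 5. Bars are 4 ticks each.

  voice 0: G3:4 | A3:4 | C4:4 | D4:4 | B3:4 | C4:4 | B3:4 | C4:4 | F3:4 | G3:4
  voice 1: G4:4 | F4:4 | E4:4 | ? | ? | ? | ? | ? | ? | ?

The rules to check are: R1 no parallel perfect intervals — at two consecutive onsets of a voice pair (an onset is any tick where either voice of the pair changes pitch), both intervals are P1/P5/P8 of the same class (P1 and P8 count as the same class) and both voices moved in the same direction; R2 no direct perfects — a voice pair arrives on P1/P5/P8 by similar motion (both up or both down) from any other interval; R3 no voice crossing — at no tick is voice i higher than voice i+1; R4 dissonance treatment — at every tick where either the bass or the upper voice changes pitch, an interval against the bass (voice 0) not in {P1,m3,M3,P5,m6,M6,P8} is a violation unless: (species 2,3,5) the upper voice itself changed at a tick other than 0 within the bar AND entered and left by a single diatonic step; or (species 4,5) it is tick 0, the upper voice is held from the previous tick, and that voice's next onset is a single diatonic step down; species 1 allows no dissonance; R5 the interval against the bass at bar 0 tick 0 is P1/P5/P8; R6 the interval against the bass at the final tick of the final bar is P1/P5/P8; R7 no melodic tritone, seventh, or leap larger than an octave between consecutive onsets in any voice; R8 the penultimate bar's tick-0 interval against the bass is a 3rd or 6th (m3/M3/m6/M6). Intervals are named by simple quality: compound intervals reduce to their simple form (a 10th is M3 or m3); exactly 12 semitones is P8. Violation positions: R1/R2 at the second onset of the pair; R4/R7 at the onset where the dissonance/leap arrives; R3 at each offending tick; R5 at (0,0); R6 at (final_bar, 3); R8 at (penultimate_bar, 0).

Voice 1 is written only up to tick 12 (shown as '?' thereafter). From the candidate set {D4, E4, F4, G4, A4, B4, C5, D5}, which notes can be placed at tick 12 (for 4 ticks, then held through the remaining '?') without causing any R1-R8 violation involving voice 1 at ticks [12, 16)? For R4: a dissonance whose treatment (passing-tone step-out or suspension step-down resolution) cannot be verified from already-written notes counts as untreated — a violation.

D4: legal
E4: violates R4
F4: legal
G4: violates R4
A4: violates R2
B4: legal
C5: violates R4
D5: violates R2,R7

{B4, D4, F4}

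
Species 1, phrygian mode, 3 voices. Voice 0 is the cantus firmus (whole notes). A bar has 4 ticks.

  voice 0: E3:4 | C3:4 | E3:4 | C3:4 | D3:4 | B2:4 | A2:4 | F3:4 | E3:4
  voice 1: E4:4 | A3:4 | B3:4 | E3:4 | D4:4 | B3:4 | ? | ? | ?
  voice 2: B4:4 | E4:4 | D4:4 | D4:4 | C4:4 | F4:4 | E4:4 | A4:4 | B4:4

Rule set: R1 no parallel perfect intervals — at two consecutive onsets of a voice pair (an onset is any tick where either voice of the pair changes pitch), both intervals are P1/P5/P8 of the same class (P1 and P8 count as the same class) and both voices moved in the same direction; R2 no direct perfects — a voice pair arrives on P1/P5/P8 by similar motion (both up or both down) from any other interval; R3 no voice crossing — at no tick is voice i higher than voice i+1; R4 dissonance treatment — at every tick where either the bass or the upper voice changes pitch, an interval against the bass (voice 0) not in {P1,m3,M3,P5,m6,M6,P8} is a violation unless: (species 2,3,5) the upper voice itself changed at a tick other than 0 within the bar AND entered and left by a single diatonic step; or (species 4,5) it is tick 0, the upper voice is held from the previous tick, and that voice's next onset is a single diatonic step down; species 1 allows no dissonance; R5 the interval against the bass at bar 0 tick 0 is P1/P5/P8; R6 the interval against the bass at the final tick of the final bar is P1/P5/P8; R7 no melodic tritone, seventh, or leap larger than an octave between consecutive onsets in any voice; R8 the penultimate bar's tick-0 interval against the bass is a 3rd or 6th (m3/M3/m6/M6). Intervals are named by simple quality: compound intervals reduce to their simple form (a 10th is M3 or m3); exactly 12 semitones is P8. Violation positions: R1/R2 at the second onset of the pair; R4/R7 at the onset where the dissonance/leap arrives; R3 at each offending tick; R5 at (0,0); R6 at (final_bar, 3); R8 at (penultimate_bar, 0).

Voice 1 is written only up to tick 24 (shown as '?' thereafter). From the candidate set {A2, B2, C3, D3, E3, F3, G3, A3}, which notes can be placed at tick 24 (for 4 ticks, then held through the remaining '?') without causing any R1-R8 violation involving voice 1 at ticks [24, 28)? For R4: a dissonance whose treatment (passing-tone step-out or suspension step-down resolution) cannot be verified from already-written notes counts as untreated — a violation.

A2: violates R1,R2,R7
B2: violates R4
C3: violates R7
D3: violates R4
E3: violates R2
F3: violates R7
G3: violates R4
A3: violates R1,R2

{}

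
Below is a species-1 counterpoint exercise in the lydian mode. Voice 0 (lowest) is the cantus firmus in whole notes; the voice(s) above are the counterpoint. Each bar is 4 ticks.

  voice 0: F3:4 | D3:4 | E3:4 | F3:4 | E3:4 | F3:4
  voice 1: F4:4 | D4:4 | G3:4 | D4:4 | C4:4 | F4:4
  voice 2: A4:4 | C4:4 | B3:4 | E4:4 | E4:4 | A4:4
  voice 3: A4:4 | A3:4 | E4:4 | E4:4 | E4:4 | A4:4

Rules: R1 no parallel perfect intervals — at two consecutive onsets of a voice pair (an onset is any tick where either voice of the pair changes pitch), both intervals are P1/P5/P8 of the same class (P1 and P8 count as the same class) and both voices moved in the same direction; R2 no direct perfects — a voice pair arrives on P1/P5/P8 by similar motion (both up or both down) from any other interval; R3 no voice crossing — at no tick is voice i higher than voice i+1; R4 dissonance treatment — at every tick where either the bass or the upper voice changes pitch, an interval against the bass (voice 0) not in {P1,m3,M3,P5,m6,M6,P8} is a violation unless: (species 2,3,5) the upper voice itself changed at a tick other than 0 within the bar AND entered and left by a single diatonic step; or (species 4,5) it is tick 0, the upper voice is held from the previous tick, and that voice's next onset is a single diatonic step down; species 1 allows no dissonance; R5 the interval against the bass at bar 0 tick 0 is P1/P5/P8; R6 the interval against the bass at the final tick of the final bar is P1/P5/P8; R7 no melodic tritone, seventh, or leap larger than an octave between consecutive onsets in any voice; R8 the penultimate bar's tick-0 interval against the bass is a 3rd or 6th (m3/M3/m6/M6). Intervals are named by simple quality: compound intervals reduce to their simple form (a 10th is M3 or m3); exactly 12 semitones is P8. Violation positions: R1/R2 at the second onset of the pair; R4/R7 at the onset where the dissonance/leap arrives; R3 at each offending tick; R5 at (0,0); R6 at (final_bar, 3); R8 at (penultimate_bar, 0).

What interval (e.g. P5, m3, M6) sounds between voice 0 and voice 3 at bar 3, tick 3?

voice 0=F3 voice 3=E4 -> M7

M7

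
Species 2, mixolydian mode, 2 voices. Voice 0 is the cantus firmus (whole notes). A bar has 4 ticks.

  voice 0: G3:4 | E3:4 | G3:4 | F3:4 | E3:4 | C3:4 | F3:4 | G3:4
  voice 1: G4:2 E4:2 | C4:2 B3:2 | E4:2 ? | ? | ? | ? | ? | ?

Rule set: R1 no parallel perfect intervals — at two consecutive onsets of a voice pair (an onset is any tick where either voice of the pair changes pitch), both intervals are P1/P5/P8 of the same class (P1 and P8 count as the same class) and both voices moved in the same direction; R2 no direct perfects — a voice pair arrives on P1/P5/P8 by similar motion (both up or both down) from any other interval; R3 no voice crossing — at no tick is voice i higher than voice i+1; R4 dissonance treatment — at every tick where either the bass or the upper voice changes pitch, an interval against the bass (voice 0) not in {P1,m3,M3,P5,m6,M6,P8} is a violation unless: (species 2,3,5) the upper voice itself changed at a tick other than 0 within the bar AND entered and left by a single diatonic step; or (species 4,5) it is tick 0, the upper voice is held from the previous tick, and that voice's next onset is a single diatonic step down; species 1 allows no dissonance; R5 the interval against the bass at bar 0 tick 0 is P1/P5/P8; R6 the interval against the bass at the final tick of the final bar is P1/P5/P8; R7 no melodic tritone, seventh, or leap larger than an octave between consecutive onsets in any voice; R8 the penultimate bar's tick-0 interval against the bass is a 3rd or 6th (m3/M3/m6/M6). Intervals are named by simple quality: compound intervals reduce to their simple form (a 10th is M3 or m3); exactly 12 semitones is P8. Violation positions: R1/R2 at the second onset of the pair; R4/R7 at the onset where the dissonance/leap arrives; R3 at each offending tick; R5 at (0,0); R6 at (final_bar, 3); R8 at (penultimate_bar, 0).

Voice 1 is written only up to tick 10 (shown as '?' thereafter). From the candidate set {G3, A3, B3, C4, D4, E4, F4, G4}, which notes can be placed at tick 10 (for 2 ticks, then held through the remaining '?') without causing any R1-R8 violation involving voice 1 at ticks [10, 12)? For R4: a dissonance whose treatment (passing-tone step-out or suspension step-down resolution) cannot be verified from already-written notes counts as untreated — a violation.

{B3, D4, E4, G3, G4}

G3: legal
A3: violates R4
B3: legal
C4: violates R4
D4: legal
E4: legal
F4: violates R4
G4: legal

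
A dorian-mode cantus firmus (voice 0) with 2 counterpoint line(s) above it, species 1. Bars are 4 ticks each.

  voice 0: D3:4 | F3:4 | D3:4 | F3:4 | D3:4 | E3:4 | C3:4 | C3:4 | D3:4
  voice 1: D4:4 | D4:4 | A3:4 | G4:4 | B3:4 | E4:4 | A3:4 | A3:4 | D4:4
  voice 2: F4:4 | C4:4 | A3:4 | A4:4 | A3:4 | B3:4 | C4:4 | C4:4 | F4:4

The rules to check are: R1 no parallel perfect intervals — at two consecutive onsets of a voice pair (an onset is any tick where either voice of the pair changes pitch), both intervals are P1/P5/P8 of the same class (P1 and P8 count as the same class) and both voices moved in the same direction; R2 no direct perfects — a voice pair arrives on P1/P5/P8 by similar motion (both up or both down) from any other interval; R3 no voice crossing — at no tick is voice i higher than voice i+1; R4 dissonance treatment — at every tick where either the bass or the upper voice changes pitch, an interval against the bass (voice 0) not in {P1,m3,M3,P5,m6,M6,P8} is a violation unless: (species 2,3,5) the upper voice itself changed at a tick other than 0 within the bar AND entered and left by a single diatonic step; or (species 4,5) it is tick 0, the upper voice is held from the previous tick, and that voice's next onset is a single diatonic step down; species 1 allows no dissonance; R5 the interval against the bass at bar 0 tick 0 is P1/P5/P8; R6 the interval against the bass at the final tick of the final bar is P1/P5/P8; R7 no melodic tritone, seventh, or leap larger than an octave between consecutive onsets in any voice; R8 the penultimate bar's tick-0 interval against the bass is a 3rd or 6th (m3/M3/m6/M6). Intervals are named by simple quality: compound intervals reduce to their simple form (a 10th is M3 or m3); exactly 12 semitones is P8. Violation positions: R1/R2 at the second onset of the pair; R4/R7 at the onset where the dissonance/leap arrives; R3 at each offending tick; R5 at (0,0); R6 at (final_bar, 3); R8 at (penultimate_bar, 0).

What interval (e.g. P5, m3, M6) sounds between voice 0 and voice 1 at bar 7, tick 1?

voice 0=C3 voice 1=A3 -> M6

M6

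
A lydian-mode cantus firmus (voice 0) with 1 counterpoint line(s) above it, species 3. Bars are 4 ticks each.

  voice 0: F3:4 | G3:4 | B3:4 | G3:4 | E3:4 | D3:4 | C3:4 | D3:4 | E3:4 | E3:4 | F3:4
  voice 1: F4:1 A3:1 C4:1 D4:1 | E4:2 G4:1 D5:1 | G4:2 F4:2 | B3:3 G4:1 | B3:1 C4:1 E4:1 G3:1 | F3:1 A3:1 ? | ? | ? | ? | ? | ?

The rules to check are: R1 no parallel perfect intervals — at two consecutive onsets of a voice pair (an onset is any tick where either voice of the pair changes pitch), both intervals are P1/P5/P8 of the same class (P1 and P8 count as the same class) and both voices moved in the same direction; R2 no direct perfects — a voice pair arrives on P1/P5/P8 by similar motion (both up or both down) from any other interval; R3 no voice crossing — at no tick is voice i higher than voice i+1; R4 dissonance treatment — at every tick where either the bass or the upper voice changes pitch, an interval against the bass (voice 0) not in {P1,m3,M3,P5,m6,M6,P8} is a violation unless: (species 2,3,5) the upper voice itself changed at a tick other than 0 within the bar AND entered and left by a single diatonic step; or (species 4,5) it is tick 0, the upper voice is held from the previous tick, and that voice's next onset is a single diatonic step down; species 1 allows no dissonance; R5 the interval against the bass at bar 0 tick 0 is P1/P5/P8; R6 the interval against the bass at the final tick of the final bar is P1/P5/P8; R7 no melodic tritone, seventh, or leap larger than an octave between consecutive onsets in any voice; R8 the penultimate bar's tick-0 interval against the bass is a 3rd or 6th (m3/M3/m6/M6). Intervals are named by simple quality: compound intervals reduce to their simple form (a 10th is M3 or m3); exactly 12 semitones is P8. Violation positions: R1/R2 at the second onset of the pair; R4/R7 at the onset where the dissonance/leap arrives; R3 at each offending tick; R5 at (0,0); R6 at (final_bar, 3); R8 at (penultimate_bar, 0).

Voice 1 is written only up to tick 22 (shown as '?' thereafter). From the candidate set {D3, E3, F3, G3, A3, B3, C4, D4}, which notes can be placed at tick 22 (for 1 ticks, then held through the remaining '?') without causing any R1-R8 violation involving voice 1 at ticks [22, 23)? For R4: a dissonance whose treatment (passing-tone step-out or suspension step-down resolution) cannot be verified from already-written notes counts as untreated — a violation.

{A3, B3, D3, D4, F3}

D3: legal
E3: violates R4
F3: legal
G3: violates R4
A3: legal
B3: legal
C4: violates R4
D4: legal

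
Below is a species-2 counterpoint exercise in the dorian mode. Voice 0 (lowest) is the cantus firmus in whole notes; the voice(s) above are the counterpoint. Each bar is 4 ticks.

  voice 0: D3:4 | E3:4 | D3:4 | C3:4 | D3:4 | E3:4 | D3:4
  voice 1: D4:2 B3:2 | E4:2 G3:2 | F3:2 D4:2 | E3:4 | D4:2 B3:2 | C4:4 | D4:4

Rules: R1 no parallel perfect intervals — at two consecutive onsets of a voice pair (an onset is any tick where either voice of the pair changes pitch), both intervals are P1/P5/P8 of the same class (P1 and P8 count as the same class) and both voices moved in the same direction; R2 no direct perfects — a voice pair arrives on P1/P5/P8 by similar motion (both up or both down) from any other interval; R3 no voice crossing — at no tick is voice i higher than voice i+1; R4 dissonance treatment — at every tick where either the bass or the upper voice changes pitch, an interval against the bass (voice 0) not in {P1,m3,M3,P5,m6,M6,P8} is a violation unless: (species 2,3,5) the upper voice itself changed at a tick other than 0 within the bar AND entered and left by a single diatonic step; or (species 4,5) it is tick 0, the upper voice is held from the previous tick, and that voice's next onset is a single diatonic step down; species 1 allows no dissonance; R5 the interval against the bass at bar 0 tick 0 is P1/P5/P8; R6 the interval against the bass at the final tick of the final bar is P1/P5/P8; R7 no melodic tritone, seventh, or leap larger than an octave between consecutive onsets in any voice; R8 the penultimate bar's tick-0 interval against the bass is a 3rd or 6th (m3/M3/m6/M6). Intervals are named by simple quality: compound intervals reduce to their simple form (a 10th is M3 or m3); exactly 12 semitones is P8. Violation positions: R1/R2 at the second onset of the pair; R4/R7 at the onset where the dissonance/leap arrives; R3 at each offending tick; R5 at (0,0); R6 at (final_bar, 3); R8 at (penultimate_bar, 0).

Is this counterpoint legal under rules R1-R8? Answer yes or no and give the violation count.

No (4 violations)

bar 0: v0=D3 v1=D4 (P8)
bar 1: v0=E3 v1=E4 (P8)
bar 2: v0=D3 v1=F3 (m3)
bar 3: v0=C3 v1=E3 (M3)
bar 4: v0=D3 v1=D4 (P8)
bar 5: v0=E3 v1=C4 (m6)
bar 6: v0=D3 v1=D4 (P8)
  R2 @ bar1.0: D3/B3 M6 -> E3/E4 P8 similar
  R7 @ bar3.0: D4->E3 leap 10st
  R2 @ bar4.0: C3/E3 M3 -> D3/D4 P8 similar
  R7 @ bar4.0: E3->D4 leap 10st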